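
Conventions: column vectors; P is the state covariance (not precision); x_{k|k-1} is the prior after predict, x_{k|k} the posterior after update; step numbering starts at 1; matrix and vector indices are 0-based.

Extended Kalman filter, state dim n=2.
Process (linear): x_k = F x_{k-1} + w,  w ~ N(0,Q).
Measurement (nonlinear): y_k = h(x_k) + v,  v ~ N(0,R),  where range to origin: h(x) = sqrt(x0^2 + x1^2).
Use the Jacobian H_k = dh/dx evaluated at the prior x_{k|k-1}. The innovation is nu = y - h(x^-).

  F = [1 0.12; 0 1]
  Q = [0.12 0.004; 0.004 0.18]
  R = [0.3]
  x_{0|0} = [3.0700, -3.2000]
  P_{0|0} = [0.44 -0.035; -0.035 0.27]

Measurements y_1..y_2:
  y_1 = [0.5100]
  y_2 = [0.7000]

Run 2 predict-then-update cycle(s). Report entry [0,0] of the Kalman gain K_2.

K[0,0] = 0.1344

step 1: x^-=[2.6860, -3.2000]  P^-=[0.5555 0.0014; 0.0014 0.4500]  H_jac=[0.6429 -0.7659]  S=[0.7922]  K=[0.4494; -0.4339]  nu=[-3.6679]  x^+=[1.0375, -1.6084]  P^+=[0.3955 0.1559; 0.1559 0.3008]
step 2: x^-=[0.8445, -1.6084]  P^-=[0.5572 0.1960; 0.1960 0.4808]  H_jac=[0.4649 -0.8854]  S=[0.6360]  K=[0.1344; -0.5261]  nu=[-1.1166]  x^+=[0.6944, -1.0209]  P^+=[0.5457 0.2410; 0.2410 0.3048]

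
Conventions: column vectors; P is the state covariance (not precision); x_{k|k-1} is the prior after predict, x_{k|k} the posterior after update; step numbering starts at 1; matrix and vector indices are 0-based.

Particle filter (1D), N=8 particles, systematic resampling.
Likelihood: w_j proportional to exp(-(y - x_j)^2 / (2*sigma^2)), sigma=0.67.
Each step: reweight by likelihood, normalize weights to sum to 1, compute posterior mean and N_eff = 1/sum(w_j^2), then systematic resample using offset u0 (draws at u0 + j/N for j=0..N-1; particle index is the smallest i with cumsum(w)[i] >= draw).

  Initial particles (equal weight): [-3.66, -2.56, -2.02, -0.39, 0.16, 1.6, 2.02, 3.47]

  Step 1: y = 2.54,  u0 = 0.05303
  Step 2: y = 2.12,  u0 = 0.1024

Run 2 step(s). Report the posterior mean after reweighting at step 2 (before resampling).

step 1: w=[0.0000, 0.0000, 0.0000, 0.0000, 0.0012, 0.2496, 0.4942, 0.2549]  mean=2.2824  Neff=2.6915  idx=[5, 5, 6, 6, 6, 6, 7, 7]
step 2: w=[0.1299, 0.1299, 0.1735, 0.1735, 0.1735, 0.1735, 0.0230, 0.0230]  mean=1.9778  Neff=6.4407  idx=[0, 1, 2, 3, 3, 4, 5, 7]

post_mean = 1.9778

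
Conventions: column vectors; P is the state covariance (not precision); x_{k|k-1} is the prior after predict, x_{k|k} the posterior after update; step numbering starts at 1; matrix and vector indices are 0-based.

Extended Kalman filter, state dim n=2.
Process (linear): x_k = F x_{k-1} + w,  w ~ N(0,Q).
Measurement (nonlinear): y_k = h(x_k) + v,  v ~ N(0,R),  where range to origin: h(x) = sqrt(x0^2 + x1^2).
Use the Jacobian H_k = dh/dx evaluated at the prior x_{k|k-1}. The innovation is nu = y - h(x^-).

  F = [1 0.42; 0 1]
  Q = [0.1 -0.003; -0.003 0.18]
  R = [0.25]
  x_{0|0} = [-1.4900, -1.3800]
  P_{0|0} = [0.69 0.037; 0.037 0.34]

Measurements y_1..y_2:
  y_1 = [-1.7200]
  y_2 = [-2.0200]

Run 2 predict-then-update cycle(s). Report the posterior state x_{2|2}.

x_post = [-0.7479, -0.3786]

step 1: x^-=[-2.0696, -1.3800]  P^-=[0.8811 0.1768; 0.1768 0.5200]  H_jac=[-0.8320 -0.5548]  S=[1.1831]  K=[-0.7025; -0.3682]  nu=[-4.2075]  x^+=[0.8860, 0.1690]  P^+=[0.2972 -0.1292; -0.1292 0.3596]
step 2: x^-=[0.9570, 0.1690]  P^-=[0.3521 0.0189; 0.0189 0.5396]  H_jac=[0.9848 0.1739]  S=[0.6143]  K=[0.5699; 0.1830]  nu=[-2.9918]  x^+=[-0.7479, -0.3786]  P^+=[0.1527 -0.0452; -0.0452 0.5191]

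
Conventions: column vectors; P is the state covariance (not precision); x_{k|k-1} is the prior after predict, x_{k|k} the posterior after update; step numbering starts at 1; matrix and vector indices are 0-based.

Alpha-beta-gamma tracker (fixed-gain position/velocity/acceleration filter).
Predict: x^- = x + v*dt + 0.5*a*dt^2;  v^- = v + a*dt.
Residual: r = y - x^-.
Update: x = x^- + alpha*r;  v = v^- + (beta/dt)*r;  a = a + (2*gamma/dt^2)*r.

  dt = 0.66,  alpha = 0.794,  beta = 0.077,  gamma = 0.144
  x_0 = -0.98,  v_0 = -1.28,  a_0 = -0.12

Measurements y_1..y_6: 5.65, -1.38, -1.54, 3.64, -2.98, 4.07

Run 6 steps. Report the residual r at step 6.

step 1: x_pred=-1.8509  r=7.5009  x^+=4.1048  v^+=-0.4841  a^+=4.8393
step 2: x_pred=4.8393  r=-6.2193  x^+=-0.0988  v^+=1.9843  a^+=0.7274
step 3: x_pred=1.3692  r=-2.9092  x^+=-0.9407  v^+=2.1249  a^+=-1.1961
step 4: x_pred=0.2012  r=3.4388  x^+=2.9316  v^+=1.7367  a^+=1.0775
step 5: x_pred=4.3125  r=-7.2925  x^+=-1.4777  v^+=1.5970  a^+=-3.7440
step 6: x_pred=-1.2391  r=5.3091  x^+=2.9763  v^+=-0.2546  a^+=-0.2338

resid = 5.3091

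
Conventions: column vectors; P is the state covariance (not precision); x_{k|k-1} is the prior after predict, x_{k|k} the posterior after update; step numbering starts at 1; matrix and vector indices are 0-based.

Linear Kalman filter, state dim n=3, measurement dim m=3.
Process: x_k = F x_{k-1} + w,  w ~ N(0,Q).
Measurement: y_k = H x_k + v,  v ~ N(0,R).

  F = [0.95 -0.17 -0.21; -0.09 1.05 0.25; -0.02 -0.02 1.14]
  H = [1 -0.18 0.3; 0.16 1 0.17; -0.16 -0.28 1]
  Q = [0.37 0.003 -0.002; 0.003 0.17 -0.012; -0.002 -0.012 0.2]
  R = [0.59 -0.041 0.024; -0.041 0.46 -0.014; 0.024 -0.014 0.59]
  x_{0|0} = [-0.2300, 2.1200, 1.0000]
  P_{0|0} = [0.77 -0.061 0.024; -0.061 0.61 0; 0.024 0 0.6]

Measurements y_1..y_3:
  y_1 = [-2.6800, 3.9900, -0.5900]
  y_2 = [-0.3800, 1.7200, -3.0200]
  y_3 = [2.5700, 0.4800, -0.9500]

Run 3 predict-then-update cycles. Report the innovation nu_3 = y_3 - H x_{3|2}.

innov = [4.1724, -1.9261, 0.9812]

step 1: x^-=[-0.7889, 2.4967, 1.1022]  P^-=[1.1191 -0.2588 -0.1312; -0.2588 0.8967 0.1462; -0.1312 0.1462 0.9792]  S=[1.8250 -0.2140 0.0855; -0.2140 1.3734 0.0475; 0.0855 0.0475 1.6050]  K=[0.6293 0.0300 -0.1825; -0.1309 0.6222 -0.0510; 0.0710 0.2031 0.5878]  nu=[-1.7724, 1.4321, -1.1193]  x^+=[-1.6568, 3.6769, 0.6092]  P^+=[0.3700 -0.0600 -0.0506; -0.0600 0.2966 0.0315; -0.0506 0.0315 0.3464]
step 2: x^-=[-2.3270, 4.1622, 0.6541]  P^-=[0.7696 -0.1818 -0.1510; -0.1818 0.5517 0.1253; -0.1510 0.1253 0.6513]  S=[1.3974 -0.1597 -0.0071; -0.1597 1.0265 0.0590; -0.0071 0.0590 1.2661]  K=[0.5423 0.0122 -0.1738; -0.1157 0.5133 -0.0247; 0.0392 0.1839 0.4974]  nu=[2.5000, -2.1811, -2.8811]  x^+=[-0.4972, 2.8243, -1.0821]  P^+=[0.3213 -0.0564 -0.0541; -0.0564 0.2443 0.0349; -0.0541 0.0349 0.2929]
step 3: x^-=[-0.7252, 2.7398, -1.2801]  P^-=[0.7223 -0.1636 -0.1420; -0.1636 0.4917 0.1154; -0.1420 0.1154 0.5818]  S=[1.3418 -0.1430 -0.0168; -0.1430 0.9661 0.0533; -0.0168 0.0533 1.1950]  K=[0.5277 0.0128 -0.1703; -0.1104 0.4869 -0.0200; 0.0336 0.1773 0.4714]  nu=[4.1724, -1.9261, 0.9812]  x^+=[1.2849, 1.3215, -1.0189]  P^+=[0.3129 -0.0544 -0.0532; -0.0544 0.2315 0.0349; -0.0532 0.0349 0.2777]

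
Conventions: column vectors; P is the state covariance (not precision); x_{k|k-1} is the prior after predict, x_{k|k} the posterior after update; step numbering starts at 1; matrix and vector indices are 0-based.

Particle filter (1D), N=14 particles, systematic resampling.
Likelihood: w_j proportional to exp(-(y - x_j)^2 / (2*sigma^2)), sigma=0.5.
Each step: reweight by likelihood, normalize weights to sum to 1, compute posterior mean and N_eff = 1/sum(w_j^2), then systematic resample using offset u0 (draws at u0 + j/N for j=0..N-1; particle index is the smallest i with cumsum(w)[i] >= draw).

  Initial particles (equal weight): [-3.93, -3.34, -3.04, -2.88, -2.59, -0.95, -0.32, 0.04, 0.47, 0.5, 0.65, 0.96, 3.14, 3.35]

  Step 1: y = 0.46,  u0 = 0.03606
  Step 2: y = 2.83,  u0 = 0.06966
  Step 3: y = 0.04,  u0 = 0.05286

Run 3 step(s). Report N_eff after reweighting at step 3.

step 1: w=[0.0000, 0.0000, 0.0000, 0.0000, 0.0000, 0.0041, 0.0651, 0.1544, 0.2197, 0.2190, 0.2044, 0.1333, 0.0000, 0.0000]  mean=0.4550  Neff=5.4385  idx=[6, 7, 7, 8, 8, 8, 9, 9, 9, 10, 10, 10, 11, 11]
step 2: w=[0.0000, 0.0001, 0.0001, 0.0067, 0.0067, 0.0067, 0.0089, 0.0089, 0.0089, 0.0345, 0.0345, 0.0345, 0.4247, 0.4247]  mean=0.9056  Neff=2.7417  idx=[9, 11, 12, 12, 12, 12, 12, 12, 13, 13, 13, 13, 13, 13]
step 3: w=[0.1504, 0.1504, 0.0583, 0.0583, 0.0583, 0.0583, 0.0583, 0.0583, 0.0583, 0.0583, 0.0583, 0.0583, 0.0583, 0.0583]  mean=0.8667  Neff=11.6288  idx=[0, 0, 1, 1, 2, 3, 5, 6, 7, 8, 10, 11, 12, 13]

N_eff = 11.6288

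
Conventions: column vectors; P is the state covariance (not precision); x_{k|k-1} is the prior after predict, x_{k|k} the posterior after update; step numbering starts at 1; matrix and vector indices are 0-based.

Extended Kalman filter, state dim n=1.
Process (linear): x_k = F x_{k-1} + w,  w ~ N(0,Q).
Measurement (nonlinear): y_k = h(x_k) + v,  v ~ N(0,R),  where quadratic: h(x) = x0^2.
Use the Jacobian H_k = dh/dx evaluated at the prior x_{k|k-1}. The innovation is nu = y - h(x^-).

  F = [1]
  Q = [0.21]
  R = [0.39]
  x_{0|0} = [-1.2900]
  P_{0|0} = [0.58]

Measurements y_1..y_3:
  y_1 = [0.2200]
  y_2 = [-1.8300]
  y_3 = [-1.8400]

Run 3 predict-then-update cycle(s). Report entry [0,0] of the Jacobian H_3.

H_jac[0,0] = 0.4019

step 1: x^-=[-1.2900]  P^-=[0.7900]  H_jac=[-2.5800]  S=[5.6486]  K=[-0.3608]  nu=[-1.4441]  x^+=[-0.7689]  P^+=[0.0545]
step 2: x^-=[-0.7689]  P^-=[0.2645]  H_jac=[-1.5378]  S=[1.0156]  K=[-0.4006]  nu=[-2.4212]  x^+=[0.2009]  P^+=[0.1016]
step 3: x^-=[0.2009]  P^-=[0.3116]  H_jac=[0.4019]  S=[0.4403]  K=[0.2844]  nu=[-1.8804]  x^+=[-0.3338]  P^+=[0.2760]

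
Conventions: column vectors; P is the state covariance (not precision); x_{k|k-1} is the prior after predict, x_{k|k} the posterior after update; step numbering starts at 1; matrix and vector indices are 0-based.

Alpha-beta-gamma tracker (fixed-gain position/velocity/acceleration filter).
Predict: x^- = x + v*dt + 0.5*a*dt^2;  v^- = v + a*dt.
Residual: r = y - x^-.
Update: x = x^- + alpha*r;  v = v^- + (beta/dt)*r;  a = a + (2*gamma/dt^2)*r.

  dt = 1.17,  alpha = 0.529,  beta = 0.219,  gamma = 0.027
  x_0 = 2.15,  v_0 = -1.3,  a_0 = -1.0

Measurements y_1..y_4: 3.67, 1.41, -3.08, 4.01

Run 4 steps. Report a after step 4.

a_post = -0.3256

step 1: x_pred=-0.0554  r=3.7254  x^+=1.9153  v^+=-1.7727  a^+=-0.8530
step 2: x_pred=-0.7426  r=2.1526  x^+=0.3961  v^+=-2.3678  a^+=-0.7681
step 3: x_pred=-2.8999  r=-0.1801  x^+=-2.9952  v^+=-3.3002  a^+=-0.7752
step 4: x_pred=-7.3871  r=11.3971  x^+=-1.3580  v^+=-2.0739  a^+=-0.3256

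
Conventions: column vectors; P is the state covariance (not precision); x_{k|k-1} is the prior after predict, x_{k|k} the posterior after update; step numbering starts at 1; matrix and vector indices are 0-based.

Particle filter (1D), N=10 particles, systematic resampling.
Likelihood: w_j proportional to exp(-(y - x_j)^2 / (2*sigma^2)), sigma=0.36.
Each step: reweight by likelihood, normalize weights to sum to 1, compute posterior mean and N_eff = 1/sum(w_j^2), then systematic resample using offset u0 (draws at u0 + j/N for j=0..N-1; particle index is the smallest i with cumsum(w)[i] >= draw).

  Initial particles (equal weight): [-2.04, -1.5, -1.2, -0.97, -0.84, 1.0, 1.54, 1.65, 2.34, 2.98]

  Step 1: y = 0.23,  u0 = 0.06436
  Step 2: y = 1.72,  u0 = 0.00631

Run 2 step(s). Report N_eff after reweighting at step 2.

step 1: w=[0.0000, 0.0001, 0.0031, 0.0323, 0.1009, 0.8489, 0.0111, 0.0035, 0.0000, 0.0000]  mean=0.7518  Neff=1.3661  idx=[4, 5, 5, 5, 5, 5, 5, 5, 5, 5]
step 2: w=[0.0000, 0.1111, 0.1111, 0.1111, 0.1111, 0.1111, 0.1111, 0.1111, 0.1111, 0.1111]  mean=1.0000  Neff=9.0000  idx=[1, 1, 2, 3, 4, 5, 6, 7, 8, 9]

N_eff = 9.0000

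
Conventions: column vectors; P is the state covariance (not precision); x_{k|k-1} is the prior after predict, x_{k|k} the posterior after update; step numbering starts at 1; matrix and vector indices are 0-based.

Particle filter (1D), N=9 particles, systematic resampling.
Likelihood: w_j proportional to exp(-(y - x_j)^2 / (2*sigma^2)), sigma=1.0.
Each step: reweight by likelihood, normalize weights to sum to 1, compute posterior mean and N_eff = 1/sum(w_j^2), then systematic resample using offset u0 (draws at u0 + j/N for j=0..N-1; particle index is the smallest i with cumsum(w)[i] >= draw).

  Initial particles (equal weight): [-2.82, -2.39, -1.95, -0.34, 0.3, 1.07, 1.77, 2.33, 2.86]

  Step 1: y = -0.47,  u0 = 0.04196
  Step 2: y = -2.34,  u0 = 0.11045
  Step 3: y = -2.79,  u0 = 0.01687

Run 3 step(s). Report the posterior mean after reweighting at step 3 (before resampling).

step 1: w=[0.0234, 0.0586, 0.1238, 0.3670, 0.2752, 0.1131, 0.0301, 0.0073, 0.0014]  mean=-0.2941  Neff=4.1069  idx=[1, 2, 3, 3, 3, 4, 4, 4, 5]
step 2: w=[0.4116, 0.3819, 0.0558, 0.0558, 0.0558, 0.0126, 0.0126, 0.0126, 0.0012]  mean=-1.7727  Neff=3.0759  idx=[0, 0, 0, 1, 1, 1, 1, 3, 8]
step 3: w=[0.1639, 0.1639, 0.1639, 0.1248, 0.1248, 0.1248, 0.1248, 0.0088, 0.0001]  mean=-2.1519  Neff=6.9920  idx=[0, 0, 1, 2, 2, 3, 4, 5, 6]

post_mean = -2.1519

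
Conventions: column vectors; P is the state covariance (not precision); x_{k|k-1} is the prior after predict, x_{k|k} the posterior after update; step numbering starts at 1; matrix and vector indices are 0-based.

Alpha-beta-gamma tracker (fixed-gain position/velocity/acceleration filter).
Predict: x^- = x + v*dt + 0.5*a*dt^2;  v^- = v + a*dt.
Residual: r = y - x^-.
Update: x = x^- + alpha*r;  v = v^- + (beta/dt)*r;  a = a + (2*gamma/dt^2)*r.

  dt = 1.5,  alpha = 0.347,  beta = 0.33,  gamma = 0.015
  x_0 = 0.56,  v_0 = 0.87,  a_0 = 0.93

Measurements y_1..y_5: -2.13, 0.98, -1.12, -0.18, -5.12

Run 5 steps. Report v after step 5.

v_post = -0.6651

step 1: x_pred=2.9112  r=-5.0412  x^+=1.1619  v^+=1.1559  a^+=0.8628
step 2: x_pred=3.8665  r=-2.8865  x^+=2.8649  v^+=1.8151  a^+=0.8243
step 3: x_pred=6.5148  r=-7.6348  x^+=3.8655  v^+=1.3719  a^+=0.7225
step 4: x_pred=6.7361  r=-6.9161  x^+=4.3362  v^+=0.9341  a^+=0.6303
step 5: x_pred=6.4464  r=-11.5664  x^+=2.4329  v^+=-0.6651  a^+=0.4761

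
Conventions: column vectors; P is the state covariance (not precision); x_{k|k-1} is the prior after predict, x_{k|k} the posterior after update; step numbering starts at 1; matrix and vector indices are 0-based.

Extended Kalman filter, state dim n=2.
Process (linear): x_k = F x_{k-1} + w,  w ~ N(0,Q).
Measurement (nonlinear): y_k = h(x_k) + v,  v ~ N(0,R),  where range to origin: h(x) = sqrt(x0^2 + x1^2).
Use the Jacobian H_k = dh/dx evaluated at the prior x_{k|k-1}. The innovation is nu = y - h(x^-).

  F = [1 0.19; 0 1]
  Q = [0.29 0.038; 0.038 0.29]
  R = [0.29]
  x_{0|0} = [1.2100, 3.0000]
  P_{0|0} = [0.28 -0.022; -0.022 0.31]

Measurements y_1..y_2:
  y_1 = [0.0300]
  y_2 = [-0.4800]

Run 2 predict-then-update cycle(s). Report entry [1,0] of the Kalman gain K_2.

K[1,0] = 0.5196

step 1: x^-=[1.7800, 3.0000]  P^-=[0.5728 0.0749; 0.0749 0.6000]  H_jac=[0.5103 0.8600]  S=[0.9487]  K=[0.3760; 0.5842]  nu=[-3.4583]  x^+=[0.4796, 0.9796]  P^+=[0.4387 -0.1335; -0.1335 0.2762]
step 2: x^-=[0.6657, 0.9796]  P^-=[0.6879 -0.0430; -0.0430 0.5662]  H_jac=[0.5621 0.8271]  S=[0.8547]  K=[0.4108; 0.5196]  nu=[-1.6644]  x^+=[-0.0180, 0.1147]  P^+=[0.5437 -0.2255; -0.2255 0.3354]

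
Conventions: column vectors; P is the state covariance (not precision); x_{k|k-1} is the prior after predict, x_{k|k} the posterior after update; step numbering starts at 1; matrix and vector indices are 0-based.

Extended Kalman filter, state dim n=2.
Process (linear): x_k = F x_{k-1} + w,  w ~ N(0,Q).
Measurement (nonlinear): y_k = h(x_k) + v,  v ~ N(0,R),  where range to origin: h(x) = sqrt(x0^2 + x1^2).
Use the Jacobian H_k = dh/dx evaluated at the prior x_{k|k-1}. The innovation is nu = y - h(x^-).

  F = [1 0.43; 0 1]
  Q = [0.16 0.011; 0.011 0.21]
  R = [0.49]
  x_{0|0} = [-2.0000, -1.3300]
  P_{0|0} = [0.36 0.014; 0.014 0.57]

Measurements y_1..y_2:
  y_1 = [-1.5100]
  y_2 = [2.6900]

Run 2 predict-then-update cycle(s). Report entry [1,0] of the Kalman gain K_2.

K[1,0] = 0.5965

step 1: x^-=[-2.5719, -1.3300]  P^-=[0.6374 0.2701; 0.2701 0.7800]  H_jac=[-0.8883 -0.4593]  S=[1.3779]  K=[-0.5010; -0.4341]  nu=[-4.4054]  x^+=[-0.3650, 0.5826]  P^+=[0.2916 -0.0296; -0.0296 0.5203]
step 2: x^-=[-0.1145, 0.5826]  P^-=[0.5224 0.2052; 0.2052 0.7303]  H_jac=[-0.1928 0.9812]  S=[1.1349]  K=[0.0886; 0.5965]  nu=[2.0963]  x^+=[0.0713, 1.8331]  P^+=[0.5135 0.1452; 0.1452 0.3264]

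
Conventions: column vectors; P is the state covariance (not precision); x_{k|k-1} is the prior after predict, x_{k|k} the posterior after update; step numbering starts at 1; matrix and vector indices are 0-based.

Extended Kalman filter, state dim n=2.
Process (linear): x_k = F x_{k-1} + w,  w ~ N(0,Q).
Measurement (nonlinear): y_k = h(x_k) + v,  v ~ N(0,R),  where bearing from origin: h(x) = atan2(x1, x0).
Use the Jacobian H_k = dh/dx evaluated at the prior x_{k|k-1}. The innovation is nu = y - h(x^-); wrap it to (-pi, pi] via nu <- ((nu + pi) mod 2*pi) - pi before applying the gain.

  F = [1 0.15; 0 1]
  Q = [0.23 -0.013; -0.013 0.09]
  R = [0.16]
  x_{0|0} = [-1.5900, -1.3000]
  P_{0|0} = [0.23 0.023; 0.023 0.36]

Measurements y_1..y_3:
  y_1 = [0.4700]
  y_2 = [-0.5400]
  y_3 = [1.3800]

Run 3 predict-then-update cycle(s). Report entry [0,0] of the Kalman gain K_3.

K[0,0] = 1.0751

step 1: x^-=[-1.7850, -1.3000]  P^-=[0.4750 0.0640; 0.0640 0.4500]  H_jac=[0.2666 -0.3661]  S=[0.2416]  K=[0.4272; -0.6113]  nu=[2.9821]  x^+=[-0.5109, -3.1229]  P^+=[0.4309 0.1271; 0.1271 0.3597]
step 2: x^-=[-0.9794, -3.1229]  P^-=[0.7071 0.1680; 0.1680 0.4497]  H_jac=[0.2915 -0.0914]  S=[0.2149]  K=[0.8878; 0.0366]  nu=[1.3347]  x^+=[0.2056, -3.0740]  P^+=[0.5377 0.1611; 0.1611 0.4494]
step 3: x^-=[-0.2555, -3.0740]  P^-=[0.8262 0.2155; 0.2155 0.5394]  H_jac=[0.3231 -0.0269]  S=[0.2429]  K=[1.0751; 0.2270]  nu=[3.0337]  x^+=[3.0061, -2.3854]  P^+=[0.5454 0.1562; 0.1562 0.5269]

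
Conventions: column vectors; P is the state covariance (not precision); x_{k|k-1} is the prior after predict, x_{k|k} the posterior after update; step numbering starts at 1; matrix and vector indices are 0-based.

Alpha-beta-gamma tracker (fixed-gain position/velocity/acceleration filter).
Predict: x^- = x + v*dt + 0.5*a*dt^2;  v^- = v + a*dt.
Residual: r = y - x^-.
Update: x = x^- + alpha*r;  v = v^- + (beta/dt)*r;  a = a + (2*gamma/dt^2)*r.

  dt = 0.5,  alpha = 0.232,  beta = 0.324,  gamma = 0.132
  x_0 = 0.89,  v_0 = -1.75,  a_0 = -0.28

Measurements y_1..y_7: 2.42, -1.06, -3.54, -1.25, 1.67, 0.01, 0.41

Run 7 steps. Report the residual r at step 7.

resid = 0.2860

step 1: x_pred=-0.0200  r=2.4400  x^+=0.5461  v^+=-0.3089  a^+=2.2966
step 2: x_pred=0.6787  r=-1.7387  x^+=0.2753  v^+=-0.2873  a^+=0.4606
step 3: x_pred=0.1893  r=-3.7293  x^+=-0.6759  v^+=-2.4735  a^+=-3.4776
step 4: x_pred=-2.3474  r=1.0974  x^+=-2.0928  v^+=-3.5012  a^+=-2.3187
step 5: x_pred=-4.1332  r=5.8032  x^+=-2.7869  v^+=-0.9001  a^+=3.8095
step 6: x_pred=-2.7608  r=2.7708  x^+=-2.1179  v^+=2.8001  a^+=6.7354
step 7: x_pred=0.1240  r=0.2860  x^+=0.1904  v^+=6.3531  a^+=7.0374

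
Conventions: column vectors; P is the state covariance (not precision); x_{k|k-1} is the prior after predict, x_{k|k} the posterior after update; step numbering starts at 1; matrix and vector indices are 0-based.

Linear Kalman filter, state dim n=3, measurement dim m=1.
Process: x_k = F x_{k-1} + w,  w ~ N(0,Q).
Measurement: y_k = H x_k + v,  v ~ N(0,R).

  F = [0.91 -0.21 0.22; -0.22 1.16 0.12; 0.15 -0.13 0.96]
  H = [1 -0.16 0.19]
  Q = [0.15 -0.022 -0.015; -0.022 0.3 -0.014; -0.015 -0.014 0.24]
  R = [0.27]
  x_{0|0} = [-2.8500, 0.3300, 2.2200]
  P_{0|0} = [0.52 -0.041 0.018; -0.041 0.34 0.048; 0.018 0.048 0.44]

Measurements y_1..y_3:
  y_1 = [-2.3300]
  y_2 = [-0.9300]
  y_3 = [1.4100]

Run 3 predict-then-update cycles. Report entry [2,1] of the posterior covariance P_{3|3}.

step 1: x^-=[-2.1744, 1.2762, 1.6608]  P^-=[0.6353 -0.2304 0.1696; -0.2304 0.8223 0.0092; 0.1696 0.0092 0.6578]  S=[1.0877]  K=[0.6476; -0.3311; 0.2695]  nu=[-0.2670]  x^+=[-2.3473, 1.3646, 1.5889]  P^+=[0.1792 0.0029 -0.0202; 0.0029 0.7031 0.1062; -0.0202 0.1062 0.5788]
step 2: x^-=[-2.0730, 2.2900, 0.9958]  P^-=[0.3384 -0.1875 0.1077; -0.1875 1.2922 0.0619; 0.1077 0.0619 0.7569]  S=[0.7659]  K=[0.5076; -0.4994; 0.3154]  nu=[1.3202]  x^+=[-1.4028, 1.6307, 1.4122]  P^+=[0.1410 0.0067 -0.0150; 0.0067 1.1012 0.1825; -0.0150 0.1825 0.6807]
step 3: x^-=[-1.3083, 2.3697, 0.9333]  P^-=[0.3228 -0.2521 0.1215; -0.2521 1.8466 0.0983; 0.1215 0.0983 0.8390]  S=[0.7912]  K=[0.4882; -0.6684; 0.3351]  nu=[2.9202]  x^+=[0.1172, 0.4180, 1.9119]  P^+=[0.1343 0.0061 -0.0080; 0.0061 1.4932 0.2756; -0.0080 0.2756 0.7501]

P_post[2,1] = 0.2756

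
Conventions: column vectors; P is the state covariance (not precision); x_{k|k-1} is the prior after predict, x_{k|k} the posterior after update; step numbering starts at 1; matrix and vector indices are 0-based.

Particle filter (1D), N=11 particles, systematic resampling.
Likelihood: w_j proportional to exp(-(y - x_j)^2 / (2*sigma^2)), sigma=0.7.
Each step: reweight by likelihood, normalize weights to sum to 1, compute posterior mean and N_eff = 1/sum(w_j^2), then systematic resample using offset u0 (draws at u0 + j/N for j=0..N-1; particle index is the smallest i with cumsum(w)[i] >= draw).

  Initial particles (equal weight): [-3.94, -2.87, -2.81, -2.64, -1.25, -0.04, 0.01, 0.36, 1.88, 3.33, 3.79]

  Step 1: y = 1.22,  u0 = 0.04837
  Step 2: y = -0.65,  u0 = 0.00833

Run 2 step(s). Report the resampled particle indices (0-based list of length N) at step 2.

step 1: w=[0.0000, 0.0000, 0.0000, 0.0000, 0.0013, 0.1279, 0.1451, 0.3038, 0.4143, 0.0069, 0.0008]  mean=0.9088  Neff=3.3177  idx=[5, 6, 6, 7, 7, 7, 8, 8, 8, 8, 8]
step 2: w=[0.2255, 0.2114, 0.2114, 0.1164, 0.1164, 0.1164, 0.0005, 0.0005, 0.0005, 0.0005, 0.0005]  mean=0.1255  Neff=5.5278  idx=[0, 0, 0, 1, 1, 2, 2, 2, 3, 4, 5]

resampled_idx = [0, 0, 0, 1, 1, 2, 2, 2, 3, 4, 5]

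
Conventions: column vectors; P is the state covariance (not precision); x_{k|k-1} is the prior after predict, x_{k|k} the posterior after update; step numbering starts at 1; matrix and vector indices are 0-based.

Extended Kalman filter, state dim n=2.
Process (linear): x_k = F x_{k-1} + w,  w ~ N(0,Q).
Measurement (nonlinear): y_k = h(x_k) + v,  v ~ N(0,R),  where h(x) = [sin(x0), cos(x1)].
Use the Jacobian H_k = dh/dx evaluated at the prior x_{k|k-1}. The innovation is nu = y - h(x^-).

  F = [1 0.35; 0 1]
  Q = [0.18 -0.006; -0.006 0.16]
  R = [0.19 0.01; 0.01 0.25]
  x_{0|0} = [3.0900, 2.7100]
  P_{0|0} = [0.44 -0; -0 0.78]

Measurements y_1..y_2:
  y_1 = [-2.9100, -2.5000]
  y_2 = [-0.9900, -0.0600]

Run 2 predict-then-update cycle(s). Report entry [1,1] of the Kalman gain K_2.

step 1: x^-=[4.0385, 2.7100]  P^-=[0.7155 0.2670; 0.2670 0.9400]  H_jac=[-0.6240 0.0000; 0.0000 -0.4183]  S=[0.4686 0.0797; 0.0797 0.4145]  K=[-0.9376 -0.0892; -0.2008 -0.9101]  nu=[-2.1286, -1.5917]  x^+=[6.1763, 4.5859]  P^+=[0.2869 0.0757; 0.0757 0.5487]
step 2: x^-=[7.7814, 4.5859]  P^-=[0.5871 0.2618; 0.2618 0.7087]  H_jac=[0.0726 0.0000; 0.0000 0.9920]  S=[0.1931 0.0288; 0.0288 0.9474]  K=[0.1805 0.2686; -0.0125 0.7424]  nu=[-1.9874, 0.0661]  x^+=[7.4404, 4.6599]  P^+=[0.5097 0.0695; 0.0695 0.1870]

K[1,1] = 0.7424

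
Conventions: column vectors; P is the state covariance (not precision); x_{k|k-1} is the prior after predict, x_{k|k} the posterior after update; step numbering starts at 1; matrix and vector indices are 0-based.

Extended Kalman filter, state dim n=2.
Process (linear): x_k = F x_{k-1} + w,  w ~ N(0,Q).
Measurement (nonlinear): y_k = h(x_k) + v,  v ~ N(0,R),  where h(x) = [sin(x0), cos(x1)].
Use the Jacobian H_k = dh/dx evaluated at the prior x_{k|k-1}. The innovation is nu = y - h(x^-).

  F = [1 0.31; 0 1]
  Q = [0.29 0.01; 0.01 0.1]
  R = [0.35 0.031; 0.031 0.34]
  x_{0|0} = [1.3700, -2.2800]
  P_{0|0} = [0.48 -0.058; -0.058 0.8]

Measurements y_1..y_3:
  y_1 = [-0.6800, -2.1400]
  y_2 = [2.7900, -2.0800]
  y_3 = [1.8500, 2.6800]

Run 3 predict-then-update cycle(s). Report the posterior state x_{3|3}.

x_post = [1.3658, -0.7463]

step 1: x^-=[0.6632, -2.2800]  P^-=[0.8109 0.2000; 0.2000 0.9000]  H_jac=[0.7880 0.0000; 0.0000 0.7589]  S=[0.8536 0.1506; 0.1506 0.8583]  K=[0.7404 0.0469; 0.0457 0.7877]  nu=[-1.2956, -1.4888]  x^+=[-0.3659, -3.5119]  P^+=[0.3307 0.0513; 0.0513 0.3548]
step 2: x^-=[-1.4546, -3.5119]  P^-=[0.6866 0.1713; 0.1713 0.4548]  H_jac=[0.1159 0.0000; 0.0000 -0.3619]  S=[0.3592 0.0238; 0.0238 0.3996]  K=[0.2328 -0.1690; 0.0829 -0.4169]  nu=[3.7833, -1.1478]  x^+=[-0.3800, -2.7198]  P^+=[0.6576 0.1388; 0.1388 0.3845]
step 3: x^-=[-1.2231, -2.7198]  P^-=[1.0706 0.2680; 0.2680 0.4845]  H_jac=[0.3407 0.0000; 0.0000 0.4094]  S=[0.4743 0.0684; 0.0684 0.4212]  K=[0.7490 0.1389; 0.1276 0.4502]  nu=[2.7902, 3.5924]  x^+=[1.3658, -0.7463]  P^+=[0.7821 0.1721; 0.1721 0.3836]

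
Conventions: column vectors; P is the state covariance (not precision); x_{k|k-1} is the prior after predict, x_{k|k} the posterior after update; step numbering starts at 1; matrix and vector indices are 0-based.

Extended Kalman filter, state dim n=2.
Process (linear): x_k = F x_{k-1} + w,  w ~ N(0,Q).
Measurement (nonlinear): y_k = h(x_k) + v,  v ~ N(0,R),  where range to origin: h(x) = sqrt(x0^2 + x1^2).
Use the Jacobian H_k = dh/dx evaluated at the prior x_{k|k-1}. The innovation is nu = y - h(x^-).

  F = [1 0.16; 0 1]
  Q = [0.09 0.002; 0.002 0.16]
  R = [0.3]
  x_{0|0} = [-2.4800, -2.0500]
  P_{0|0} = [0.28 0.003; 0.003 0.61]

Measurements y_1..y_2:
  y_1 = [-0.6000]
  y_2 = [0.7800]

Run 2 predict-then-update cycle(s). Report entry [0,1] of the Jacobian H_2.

H_jac[0,1] = 0.2919

step 1: x^-=[-2.8080, -2.0500]  P^-=[0.3866 0.1026; 0.1026 0.7700]  H_jac=[-0.8077 -0.5896]  S=[0.9176]  K=[-0.4062; -0.5851]  nu=[-4.0767]  x^+=[-1.1521, 0.3353]  P^+=[0.2352 -0.1155; -0.1155 0.4559]
step 2: x^-=[-1.0985, 0.3353]  P^-=[0.2999 -0.0405; -0.0405 0.6159]  H_jac=[-0.9564 0.2919]  S=[0.6495]  K=[-0.4599; 0.3365]  nu=[-0.3685]  x^+=[-0.9290, 0.2113]  P^+=[0.1625 0.0600; 0.0600 0.5423]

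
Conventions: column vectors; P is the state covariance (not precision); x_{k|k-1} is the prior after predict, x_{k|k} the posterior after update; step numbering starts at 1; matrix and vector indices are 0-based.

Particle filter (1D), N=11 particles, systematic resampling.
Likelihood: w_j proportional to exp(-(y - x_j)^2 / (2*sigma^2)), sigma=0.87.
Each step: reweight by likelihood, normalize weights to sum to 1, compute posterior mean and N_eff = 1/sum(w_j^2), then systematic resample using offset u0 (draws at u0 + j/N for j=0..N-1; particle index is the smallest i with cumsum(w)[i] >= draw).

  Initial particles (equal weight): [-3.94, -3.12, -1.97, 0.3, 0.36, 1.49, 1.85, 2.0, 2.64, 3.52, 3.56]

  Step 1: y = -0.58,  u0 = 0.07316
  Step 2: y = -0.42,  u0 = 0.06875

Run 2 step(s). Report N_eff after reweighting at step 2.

step 1: w=[0.0004, 0.0091, 0.1808, 0.3884, 0.3614, 0.0382, 0.0131, 0.0080, 0.0007, 0.0000, 0.0000]  mean=-0.0405  Neff=3.1658  idx=[2, 2, 3, 3, 3, 3, 4, 4, 4, 4, 6]
step 2: w=[0.0343, 0.0343, 0.1192, 0.1192, 0.1192, 0.1192, 0.1123, 0.1123, 0.1123, 0.1123, 0.0056]  mean=0.1798  Neff=9.1229  idx=[2, 2, 3, 4, 5, 5, 6, 7, 8, 9, 9]

N_eff = 9.1229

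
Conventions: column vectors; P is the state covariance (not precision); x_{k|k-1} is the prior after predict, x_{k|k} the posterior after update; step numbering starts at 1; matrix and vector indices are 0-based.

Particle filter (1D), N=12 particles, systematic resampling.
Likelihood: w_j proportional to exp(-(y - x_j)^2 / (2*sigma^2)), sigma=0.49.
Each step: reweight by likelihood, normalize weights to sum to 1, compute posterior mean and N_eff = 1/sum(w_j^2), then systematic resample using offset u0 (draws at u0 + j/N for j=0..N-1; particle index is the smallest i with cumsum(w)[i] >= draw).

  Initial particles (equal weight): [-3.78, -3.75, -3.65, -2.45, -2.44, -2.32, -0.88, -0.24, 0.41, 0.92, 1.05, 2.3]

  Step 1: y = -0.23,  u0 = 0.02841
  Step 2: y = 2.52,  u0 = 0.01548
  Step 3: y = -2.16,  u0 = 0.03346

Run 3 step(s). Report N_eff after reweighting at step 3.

N_eff = 12.0000

step 1: w=[0.0000, 0.0000, 0.0000, 0.0000, 0.0000, 0.0001, 0.2141, 0.5160, 0.2199, 0.0329, 0.0170, 0.0000]  mean=-0.1742  Neff=2.7638  idx=[6, 6, 6, 7, 7, 7, 7, 7, 7, 8, 8, 8]
step 2: w=[0.0000, 0.0000, 0.0000, 0.0005, 0.0005, 0.0005, 0.0005, 0.0005, 0.0005, 0.3324, 0.3324, 0.3324]  mean=0.4082  Neff=3.0165  idx=[9, 9, 9, 9, 10, 10, 10, 10, 11, 11, 11, 11]
step 3: w=[0.0833, 0.0833, 0.0833, 0.0833, 0.0833, 0.0833, 0.0833, 0.0833, 0.0833, 0.0833, 0.0833, 0.0833]  mean=0.4100  Neff=12.0000  idx=[0, 1, 2, 3, 4, 5, 6, 7, 8, 9, 10, 11]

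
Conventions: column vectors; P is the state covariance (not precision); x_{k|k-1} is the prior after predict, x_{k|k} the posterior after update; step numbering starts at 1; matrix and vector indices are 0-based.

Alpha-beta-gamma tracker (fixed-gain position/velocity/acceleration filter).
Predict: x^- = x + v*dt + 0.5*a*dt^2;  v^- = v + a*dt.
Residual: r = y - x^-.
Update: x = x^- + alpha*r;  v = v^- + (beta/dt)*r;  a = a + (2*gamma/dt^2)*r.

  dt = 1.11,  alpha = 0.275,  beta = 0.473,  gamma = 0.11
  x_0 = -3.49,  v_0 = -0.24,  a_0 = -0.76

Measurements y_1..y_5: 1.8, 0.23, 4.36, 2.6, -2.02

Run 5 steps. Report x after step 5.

step 1: x_pred=-4.2246  r=6.0246  x^+=-2.5678  v^+=1.4836  a^+=0.3157
step 2: x_pred=-0.7265  r=0.9565  x^+=-0.4635  v^+=2.2417  a^+=0.4865
step 3: x_pred=2.3245  r=2.0355  x^+=2.8843  v^+=3.6491  a^+=0.8500
step 4: x_pred=7.4584  r=-4.8584  x^+=6.1223  v^+=2.5223  a^+=-0.0175
step 5: x_pred=8.9112  r=-10.9312  x^+=5.9052  v^+=-2.1553  a^+=-1.9694

x_post = 5.9052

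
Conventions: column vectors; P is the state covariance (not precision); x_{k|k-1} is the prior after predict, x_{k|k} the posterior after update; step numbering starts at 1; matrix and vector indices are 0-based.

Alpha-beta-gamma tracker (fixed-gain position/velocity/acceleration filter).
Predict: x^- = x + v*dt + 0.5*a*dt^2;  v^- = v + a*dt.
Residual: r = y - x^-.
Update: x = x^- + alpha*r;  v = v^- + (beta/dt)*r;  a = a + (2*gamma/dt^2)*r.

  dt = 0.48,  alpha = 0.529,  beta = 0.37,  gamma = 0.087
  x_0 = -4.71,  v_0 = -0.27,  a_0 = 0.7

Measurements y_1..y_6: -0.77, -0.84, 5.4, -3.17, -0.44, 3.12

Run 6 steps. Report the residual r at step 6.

step 1: x_pred=-4.7590  r=3.9890  x^+=-2.6488  v^+=3.1408  a^+=3.7125
step 2: x_pred=-0.7135  r=-0.1265  x^+=-0.7804  v^+=4.8253  a^+=3.6170
step 3: x_pred=1.9524  r=3.4476  x^+=3.7762  v^+=9.2190  a^+=6.2206
step 4: x_pred=8.9179  r=-12.0879  x^+=2.5234  v^+=2.8871  a^+=-2.9083
step 5: x_pred=3.5742  r=-4.0142  x^+=1.4507  v^+=-1.6031  a^+=-5.9398
step 6: x_pred=-0.0031  r=3.1231  x^+=1.6490  v^+=-2.0469  a^+=-3.5813

resid = 3.1231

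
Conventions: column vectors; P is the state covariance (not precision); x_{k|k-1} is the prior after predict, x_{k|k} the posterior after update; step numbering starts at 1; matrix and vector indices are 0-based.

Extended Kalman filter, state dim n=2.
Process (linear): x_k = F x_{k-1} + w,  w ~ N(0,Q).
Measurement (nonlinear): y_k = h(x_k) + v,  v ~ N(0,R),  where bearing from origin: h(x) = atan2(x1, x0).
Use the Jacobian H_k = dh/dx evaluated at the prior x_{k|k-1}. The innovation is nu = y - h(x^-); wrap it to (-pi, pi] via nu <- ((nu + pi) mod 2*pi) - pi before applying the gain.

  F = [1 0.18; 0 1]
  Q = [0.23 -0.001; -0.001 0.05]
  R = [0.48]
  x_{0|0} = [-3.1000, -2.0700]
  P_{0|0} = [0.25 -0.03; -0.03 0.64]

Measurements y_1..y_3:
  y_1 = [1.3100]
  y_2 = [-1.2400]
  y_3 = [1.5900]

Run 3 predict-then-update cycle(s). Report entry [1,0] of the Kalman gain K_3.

K[1,0] = -0.2225

step 1: x^-=[-3.4726, -2.0700]  P^-=[0.4899 0.0842; 0.0842 0.6900]  H_jac=[0.1267 -0.2125]  S=[0.5145]  K=[0.0858; -0.2642]  nu=[-2.3691]  x^+=[-3.6760, -1.4440]  P^+=[0.4861 0.0959; 0.0959 0.6541]
step 2: x^-=[-3.9359, -1.4440]  P^-=[0.7719 0.2126; 0.2126 0.7041]  H_jac=[0.0822 -0.2239]  S=[0.5127]  K=[0.0308; -0.2735]  nu=[1.5500]  x^+=[-3.8881, -1.8678]  P^+=[0.7714 0.2169; 0.2169 0.6657]
step 3: x^-=[-4.2243, -1.8678]  P^-=[1.1010 0.3358; 0.3358 0.7157]  H_jac=[0.0876 -0.1980]  S=[0.5049]  K=[0.0593; -0.2225]  nu=[-1.9679]  x^+=[-4.3409, -1.4300]  P^+=[1.0993 0.3424; 0.3424 0.6907]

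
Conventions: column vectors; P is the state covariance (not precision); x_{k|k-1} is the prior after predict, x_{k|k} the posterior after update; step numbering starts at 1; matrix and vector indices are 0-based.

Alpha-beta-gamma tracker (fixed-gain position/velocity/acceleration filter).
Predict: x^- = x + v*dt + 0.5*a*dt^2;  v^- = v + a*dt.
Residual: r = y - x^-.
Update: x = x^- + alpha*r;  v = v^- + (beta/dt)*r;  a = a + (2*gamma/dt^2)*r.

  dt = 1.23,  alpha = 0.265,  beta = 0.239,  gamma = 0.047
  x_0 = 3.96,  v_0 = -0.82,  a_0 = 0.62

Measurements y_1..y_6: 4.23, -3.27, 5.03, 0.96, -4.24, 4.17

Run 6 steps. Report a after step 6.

a_post = 0.0281

step 1: x_pred=3.4204  r=0.8096  x^+=3.6349  v^+=0.0999  a^+=0.6703
step 2: x_pred=4.2649  r=-7.5349  x^+=2.2681  v^+=-0.5397  a^+=0.2021
step 3: x_pred=1.7572  r=3.2728  x^+=2.6245  v^+=0.3449  a^+=0.4055
step 4: x_pred=3.3554  r=-2.3954  x^+=2.7206  v^+=0.3782  a^+=0.2567
step 5: x_pred=3.3799  r=-7.6199  x^+=1.3606  v^+=-0.7868  a^+=-0.2168
step 6: x_pred=0.2289  r=3.9411  x^+=1.2733  v^+=-0.2876  a^+=0.0281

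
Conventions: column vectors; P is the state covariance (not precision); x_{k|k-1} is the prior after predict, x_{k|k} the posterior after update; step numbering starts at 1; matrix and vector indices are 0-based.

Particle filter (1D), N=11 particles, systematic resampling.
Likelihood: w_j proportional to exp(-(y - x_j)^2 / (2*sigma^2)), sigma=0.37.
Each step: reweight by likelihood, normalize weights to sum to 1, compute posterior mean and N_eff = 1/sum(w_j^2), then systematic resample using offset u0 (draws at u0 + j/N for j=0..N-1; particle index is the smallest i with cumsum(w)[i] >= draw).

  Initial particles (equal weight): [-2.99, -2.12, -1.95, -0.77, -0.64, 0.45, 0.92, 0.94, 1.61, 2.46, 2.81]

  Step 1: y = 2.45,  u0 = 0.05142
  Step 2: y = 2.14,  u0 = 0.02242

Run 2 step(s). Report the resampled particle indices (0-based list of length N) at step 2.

step 1: w=[0.0000, 0.0000, 0.0000, 0.0000, 0.0000, 0.0000, 0.0001, 0.0001, 0.0447, 0.5884, 0.3666]  mean=2.5499  Neff=2.0721  idx=[9, 9, 9, 9, 9, 9, 9, 10, 10, 10, 10]
step 2: w=[0.1230, 0.1230, 0.1230, 0.1230, 0.1230, 0.1230, 0.1230, 0.0347, 0.0347, 0.0347, 0.0347]  mean=2.5086  Neff=9.0281  idx=[0, 0, 1, 2, 3, 3, 4, 5, 6, 6, 9]

resampled_idx = [0, 0, 1, 2, 3, 3, 4, 5, 6, 6, 9]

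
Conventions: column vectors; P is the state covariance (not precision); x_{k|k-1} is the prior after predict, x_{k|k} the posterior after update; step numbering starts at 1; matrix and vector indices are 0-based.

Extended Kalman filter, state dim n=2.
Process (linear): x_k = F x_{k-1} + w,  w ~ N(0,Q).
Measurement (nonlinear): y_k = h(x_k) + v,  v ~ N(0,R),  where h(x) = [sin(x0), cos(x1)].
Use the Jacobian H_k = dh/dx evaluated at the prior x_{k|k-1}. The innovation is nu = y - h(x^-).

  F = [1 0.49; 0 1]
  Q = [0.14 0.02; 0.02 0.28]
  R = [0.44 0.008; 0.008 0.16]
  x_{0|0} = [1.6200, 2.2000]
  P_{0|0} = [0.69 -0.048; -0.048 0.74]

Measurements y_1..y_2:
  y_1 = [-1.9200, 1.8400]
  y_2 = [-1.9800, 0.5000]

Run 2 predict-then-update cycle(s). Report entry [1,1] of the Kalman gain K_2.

K[1,1] = 0.2500

step 1: x^-=[2.6980, 2.2000]  P^-=[0.9606 0.3346; 0.3346 1.0200]  H_jac=[-0.9032 0.0000; 0.0000 -0.8085]  S=[1.2237 0.2523; 0.2523 0.8267]  K=[-0.6847 -0.1182; -0.0440 -0.9840]  nu=[-2.3492, 2.4285]  x^+=[4.0193, -0.0863]  P^+=[0.3346 0.0302; 0.0302 0.1952]
step 2: x^-=[3.9770, -0.0863]  P^-=[0.5510 0.1458; 0.1458 0.4752]  H_jac=[-0.6709 0.0000; 0.0000 0.0862]  S=[0.6880 -0.0004; -0.0004 0.1635]  K=[-0.5373 0.0754; -0.1420 0.2500]  nu=[-1.2384, -0.4963]  x^+=[4.6049, -0.0345]  P^+=[0.3515 0.0902; 0.0902 0.4510]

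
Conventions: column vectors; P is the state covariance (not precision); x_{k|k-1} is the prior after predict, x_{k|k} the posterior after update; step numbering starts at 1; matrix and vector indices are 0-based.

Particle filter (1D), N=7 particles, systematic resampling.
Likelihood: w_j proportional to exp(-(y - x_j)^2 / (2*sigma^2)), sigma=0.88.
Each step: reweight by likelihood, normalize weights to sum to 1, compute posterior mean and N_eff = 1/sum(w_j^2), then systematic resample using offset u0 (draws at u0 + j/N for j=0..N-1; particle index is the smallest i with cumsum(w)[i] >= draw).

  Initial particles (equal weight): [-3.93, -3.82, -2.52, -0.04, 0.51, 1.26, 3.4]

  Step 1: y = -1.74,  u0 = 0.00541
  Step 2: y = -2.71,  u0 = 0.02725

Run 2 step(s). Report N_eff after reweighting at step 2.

step 1: w=[0.0462, 0.0626, 0.6908, 0.1583, 0.0389, 0.0031, 0.0000]  mean=-2.1444  Neff=1.9614  idx=[0, 2, 2, 2, 2, 2, 3]
step 2: w=[0.0725, 0.1851, 0.1851, 0.1851, 0.1851, 0.1851, 0.0019]  mean=-2.6175  Neff=5.6621  idx=[0, 1, 2, 3, 3, 4, 5]

N_eff = 5.6621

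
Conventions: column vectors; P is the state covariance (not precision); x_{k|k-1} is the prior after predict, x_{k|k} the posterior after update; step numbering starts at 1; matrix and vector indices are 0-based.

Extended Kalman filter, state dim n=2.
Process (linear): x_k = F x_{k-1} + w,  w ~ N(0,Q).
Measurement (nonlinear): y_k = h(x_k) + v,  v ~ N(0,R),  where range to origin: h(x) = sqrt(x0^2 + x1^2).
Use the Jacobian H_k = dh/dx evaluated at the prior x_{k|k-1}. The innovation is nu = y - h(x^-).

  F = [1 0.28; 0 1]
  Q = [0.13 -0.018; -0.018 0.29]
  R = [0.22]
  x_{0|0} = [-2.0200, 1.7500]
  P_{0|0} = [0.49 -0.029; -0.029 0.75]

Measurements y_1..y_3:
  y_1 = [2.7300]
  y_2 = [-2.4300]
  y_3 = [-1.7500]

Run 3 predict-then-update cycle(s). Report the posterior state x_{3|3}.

step 1: x^-=[-1.5300, 1.7500]  P^-=[0.6626 0.1630; 0.1630 1.0400]  H_jac=[-0.6582 0.7528]  S=[0.9349]  K=[-0.3352; 0.7227]  nu=[0.4055]  x^+=[-1.6659, 2.0430]  P^+=[0.5575 0.3895; 0.3895 0.5517]
step 2: x^-=[-1.0939, 2.0430]  P^-=[0.9489 0.5260; 0.5260 0.8417]  H_jac=[-0.4720 0.8816]  S=[0.6479]  K=[0.0244; 0.7622]  nu=[-4.7474]  x^+=[-1.2096, -1.5753]  P^+=[0.9485 0.5139; 0.5139 0.4654]
step 3: x^-=[-1.6507, -1.5753]  P^-=[1.4028 0.6262; 0.6262 0.7554]  H_jac=[-0.7234 -0.6904]  S=[1.9397]  K=[-0.7461; -0.5024]  nu=[-4.0318]  x^+=[1.3573, 0.4502]  P^+=[0.3231 -0.1008; -0.1008 0.2658]

x_post = [1.3573, 0.4502]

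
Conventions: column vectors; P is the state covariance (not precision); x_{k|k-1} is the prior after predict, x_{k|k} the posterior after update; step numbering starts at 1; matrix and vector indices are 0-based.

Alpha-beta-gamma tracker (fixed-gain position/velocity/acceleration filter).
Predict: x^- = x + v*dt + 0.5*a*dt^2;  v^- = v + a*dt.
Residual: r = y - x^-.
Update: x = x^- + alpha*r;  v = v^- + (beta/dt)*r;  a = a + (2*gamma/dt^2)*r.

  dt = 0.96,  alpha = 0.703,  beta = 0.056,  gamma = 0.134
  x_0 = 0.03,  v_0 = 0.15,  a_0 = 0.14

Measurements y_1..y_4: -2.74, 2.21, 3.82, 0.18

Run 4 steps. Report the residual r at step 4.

resid = -3.7223

step 1: x_pred=0.2385  r=-2.9785  x^+=-1.8554  v^+=0.1107  a^+=-0.7261
step 2: x_pred=-2.0838  r=4.2938  x^+=0.9348  v^+=-0.3360  a^+=0.5225
step 3: x_pred=0.8530  r=2.9670  x^+=2.9388  v^+=0.3387  a^+=1.3853
step 4: x_pred=3.9023  r=-3.7223  x^+=1.2855  v^+=1.4514  a^+=0.3029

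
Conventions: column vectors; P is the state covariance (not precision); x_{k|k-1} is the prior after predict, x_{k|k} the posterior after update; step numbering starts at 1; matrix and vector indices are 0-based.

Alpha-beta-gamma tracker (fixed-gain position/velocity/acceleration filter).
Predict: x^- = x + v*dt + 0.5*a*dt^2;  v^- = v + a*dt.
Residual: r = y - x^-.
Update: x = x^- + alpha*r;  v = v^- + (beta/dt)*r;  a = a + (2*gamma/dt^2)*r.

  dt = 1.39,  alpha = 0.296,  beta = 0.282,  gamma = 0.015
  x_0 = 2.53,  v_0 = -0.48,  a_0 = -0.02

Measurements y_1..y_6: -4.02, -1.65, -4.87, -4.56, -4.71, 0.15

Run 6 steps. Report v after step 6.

step 1: x_pred=1.8435  r=-5.8635  x^+=0.1079  v^+=-1.6974  a^+=-0.1110
step 2: x_pred=-2.3587  r=0.7087  x^+=-2.1489  v^+=-1.7079  a^+=-0.1000
step 3: x_pred=-4.6196  r=-0.2504  x^+=-4.6937  v^+=-1.8978  a^+=-0.1039
step 4: x_pred=-7.4320  r=2.8720  x^+=-6.5819  v^+=-1.4596  a^+=-0.0593
step 5: x_pred=-8.6680  r=3.9580  x^+=-7.4965  v^+=-0.7390  a^+=0.0021
step 6: x_pred=-8.5217  r=8.6717  x^+=-5.9549  v^+=1.0232  a^+=0.1368

v_post = 1.0232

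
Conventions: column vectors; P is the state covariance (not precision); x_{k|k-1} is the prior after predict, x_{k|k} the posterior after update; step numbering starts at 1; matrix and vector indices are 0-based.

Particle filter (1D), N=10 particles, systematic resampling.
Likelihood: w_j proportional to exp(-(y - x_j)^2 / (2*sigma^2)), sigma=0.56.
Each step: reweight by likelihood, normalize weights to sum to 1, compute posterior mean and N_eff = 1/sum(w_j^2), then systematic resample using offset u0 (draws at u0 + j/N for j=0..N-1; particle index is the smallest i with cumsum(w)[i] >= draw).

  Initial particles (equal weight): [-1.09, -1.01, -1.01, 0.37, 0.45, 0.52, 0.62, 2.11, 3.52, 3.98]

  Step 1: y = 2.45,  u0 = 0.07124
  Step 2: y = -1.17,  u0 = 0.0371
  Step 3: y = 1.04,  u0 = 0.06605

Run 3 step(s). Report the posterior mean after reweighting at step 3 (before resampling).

step 1: w=[0.0000, 0.0000, 0.0000, 0.0010, 0.0017, 0.0026, 0.0047, 0.8099, 0.1569, 0.0233]  mean=2.3594  Neff=1.4682  idx=[7, 7, 7, 7, 7, 7, 7, 7, 8, 8]
step 2: w=[0.1250, 0.1250, 0.1250, 0.1250, 0.1250, 0.1250, 0.1250, 0.1250, 0.0000, 0.0000]  mean=2.1100  Neff=8.0000  idx=[0, 1, 1, 2, 3, 4, 5, 5, 6, 7]
step 3: w=[0.1000, 0.1000, 0.1000, 0.1000, 0.1000, 0.1000, 0.1000, 0.1000, 0.1000, 0.1000]  mean=2.1100  Neff=10.0000  idx=[0, 1, 2, 3, 4, 5, 6, 7, 8, 9]

post_mean = 2.1100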